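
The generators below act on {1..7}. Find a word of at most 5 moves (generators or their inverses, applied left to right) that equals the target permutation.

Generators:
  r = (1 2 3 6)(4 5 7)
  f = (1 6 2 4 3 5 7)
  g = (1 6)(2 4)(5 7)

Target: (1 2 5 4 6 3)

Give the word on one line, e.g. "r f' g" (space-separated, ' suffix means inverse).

  after g: (1 6)(2 4)(5 7)
  after r': (1 3 2 7 4)
  after r': (1 2 5 4 6 3)

g r' r'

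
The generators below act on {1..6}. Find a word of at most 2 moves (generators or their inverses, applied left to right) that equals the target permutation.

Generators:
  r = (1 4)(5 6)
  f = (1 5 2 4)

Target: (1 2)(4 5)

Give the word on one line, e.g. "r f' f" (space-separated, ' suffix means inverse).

f' f'

  after f': (1 4 2 5)
  after f': (1 2)(4 5)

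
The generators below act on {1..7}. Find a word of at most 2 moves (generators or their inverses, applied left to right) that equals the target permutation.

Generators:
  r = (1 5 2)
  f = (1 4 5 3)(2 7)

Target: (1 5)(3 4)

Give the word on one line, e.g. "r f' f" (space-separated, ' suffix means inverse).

f' f'

  after f': (1 3 5 4)(2 7)
  after f': (1 5)(3 4)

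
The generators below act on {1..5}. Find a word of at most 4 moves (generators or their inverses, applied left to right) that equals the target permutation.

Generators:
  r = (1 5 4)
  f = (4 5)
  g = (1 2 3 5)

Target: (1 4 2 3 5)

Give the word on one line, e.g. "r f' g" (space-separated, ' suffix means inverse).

  after r': (1 4 5)
  after r': (1 5 4)
  after f': (1 4)
  after g: (1 4 2 3 5)

r' r' f' g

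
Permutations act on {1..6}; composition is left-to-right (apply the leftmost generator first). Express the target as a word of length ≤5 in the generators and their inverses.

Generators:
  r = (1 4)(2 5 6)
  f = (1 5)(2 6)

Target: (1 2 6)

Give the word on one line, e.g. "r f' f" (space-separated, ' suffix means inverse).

f r' r' f

  after f: (1 5)(2 6)
  after r': (1 2 5 4)
  after r': (1 6 5)
  after f: (1 2 6)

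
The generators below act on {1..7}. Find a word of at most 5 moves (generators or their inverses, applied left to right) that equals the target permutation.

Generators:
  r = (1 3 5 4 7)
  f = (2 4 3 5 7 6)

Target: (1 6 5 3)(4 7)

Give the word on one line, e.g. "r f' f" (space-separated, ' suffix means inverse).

  after f': (2 6 7 5 3 4)
  after r': (1 7 3 5)(2 6 4)
  after f: (1 6 3 7 5)
  after r: (1 6 5 3)(4 7)

f' r' f r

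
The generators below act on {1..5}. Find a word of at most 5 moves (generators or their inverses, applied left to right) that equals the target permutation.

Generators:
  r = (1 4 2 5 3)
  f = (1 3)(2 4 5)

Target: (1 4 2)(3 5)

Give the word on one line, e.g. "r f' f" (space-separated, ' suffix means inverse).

  after r': (1 3 5 2 4)
  after r': (1 5 4 3 2)
  after r': (1 2 3 4 5)
  after f: (1 4 2)(3 5)

r' r' r' f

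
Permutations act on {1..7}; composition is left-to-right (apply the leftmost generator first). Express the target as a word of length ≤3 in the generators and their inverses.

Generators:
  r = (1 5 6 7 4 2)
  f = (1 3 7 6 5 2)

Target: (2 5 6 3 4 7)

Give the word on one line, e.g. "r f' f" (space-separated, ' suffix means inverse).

f' f' r'

  after f': (1 2 5 6 7 3)
  after f': (1 5 7)(2 6 3)
  after r': (2 5 6 3 4 7)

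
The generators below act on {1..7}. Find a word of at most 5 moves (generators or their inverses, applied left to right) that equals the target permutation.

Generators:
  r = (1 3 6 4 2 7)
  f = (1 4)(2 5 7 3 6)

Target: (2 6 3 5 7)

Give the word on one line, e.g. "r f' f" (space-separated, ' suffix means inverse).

  after r: (1 3 6 4 2 7)
  after r: (1 6 2)(3 4 7)
  after r: (1 4)(2 3)(6 7)
  after f: (2 6 3 5 7)

r r r f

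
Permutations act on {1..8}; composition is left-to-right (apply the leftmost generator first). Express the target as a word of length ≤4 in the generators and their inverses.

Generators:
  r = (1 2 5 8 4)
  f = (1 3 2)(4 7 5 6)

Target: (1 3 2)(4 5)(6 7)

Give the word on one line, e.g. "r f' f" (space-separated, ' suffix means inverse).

  after r: (1 2 5 8 4)
  after f: (2 6 4 3)(5 8 7)
  after f: (1 3)(2 4)(5 8)(6 7)
  after r: (1 3 2)(4 5)(6 7)

r f f r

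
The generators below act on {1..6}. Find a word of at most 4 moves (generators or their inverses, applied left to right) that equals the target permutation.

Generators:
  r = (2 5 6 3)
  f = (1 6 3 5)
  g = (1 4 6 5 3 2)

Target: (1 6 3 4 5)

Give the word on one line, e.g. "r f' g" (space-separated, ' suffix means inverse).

  after f': (1 5 3 6)
  after g': (1 6 2 3 4)
  after r: (1 3 4)(5 6)
  after f': (1 6 3 4 5)

f' g' r f'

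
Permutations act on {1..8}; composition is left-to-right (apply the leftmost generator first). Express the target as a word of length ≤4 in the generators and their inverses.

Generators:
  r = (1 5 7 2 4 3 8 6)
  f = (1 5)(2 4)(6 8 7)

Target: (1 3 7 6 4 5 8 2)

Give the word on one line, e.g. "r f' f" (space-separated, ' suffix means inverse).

  after r': (1 6 8 3 4 2 7 5)
  after r': (1 8 4 7)(2 5 6 3)
  after r': (1 3 7 6 4 5 8 2)

r' r' r'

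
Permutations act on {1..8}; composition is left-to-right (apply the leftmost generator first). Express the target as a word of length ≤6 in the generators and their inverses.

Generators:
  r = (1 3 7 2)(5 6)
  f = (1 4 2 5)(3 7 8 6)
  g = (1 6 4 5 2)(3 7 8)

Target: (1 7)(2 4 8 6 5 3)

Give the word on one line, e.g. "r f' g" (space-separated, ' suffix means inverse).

f' f' r' f' r

  after f': (1 5 2 4)(3 6 8 7)
  after f': (1 2)(3 8)(4 5)(6 7)
  after r': (1 7 5 4 6 3 8)
  after f': (1 3 7 2 4 8 5)
  after r: (1 7)(2 4 8 6 5 3)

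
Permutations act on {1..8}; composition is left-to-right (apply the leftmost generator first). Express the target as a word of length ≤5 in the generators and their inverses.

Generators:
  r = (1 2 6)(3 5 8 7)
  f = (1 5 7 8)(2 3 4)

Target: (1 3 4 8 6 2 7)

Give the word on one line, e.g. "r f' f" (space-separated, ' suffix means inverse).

  after r': (1 6 2)(3 7 8 5)
  after f': (1 6 4 3 5 2 8)
  after r': (1 2 5)(4 7 8 6)
  after f: (1 3 4 8 6 2 7)

r' f' r' f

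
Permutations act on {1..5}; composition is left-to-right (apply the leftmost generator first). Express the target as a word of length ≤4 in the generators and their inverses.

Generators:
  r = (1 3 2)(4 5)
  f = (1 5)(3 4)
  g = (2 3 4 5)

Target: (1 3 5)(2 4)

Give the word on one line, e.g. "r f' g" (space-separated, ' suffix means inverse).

r' r' f g'

  after r': (1 2 3)(4 5)
  after r': (1 3 2)
  after f: (1 4 3 2 5)
  after g': (1 3 5)(2 4)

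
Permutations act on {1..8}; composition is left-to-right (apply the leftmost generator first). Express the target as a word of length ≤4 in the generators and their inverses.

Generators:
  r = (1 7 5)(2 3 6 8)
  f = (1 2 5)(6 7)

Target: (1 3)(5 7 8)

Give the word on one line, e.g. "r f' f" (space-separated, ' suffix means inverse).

  after r: (1 7 5)(2 3 6 8)
  after f': (1 6 8)(2 3 7)
  after r': (1 3)(5 7 8)

r f' r'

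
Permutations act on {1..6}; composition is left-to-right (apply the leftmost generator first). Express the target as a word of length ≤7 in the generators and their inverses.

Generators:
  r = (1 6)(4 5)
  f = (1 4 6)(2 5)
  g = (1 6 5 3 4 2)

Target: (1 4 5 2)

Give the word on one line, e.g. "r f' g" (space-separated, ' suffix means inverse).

  after r: (1 6)(4 5)
  after g': (2 4 6)(3 5)
  after r: (1 6 2 5 3 4)
  after g': (2 6 4)
  after f: (1 4 5 2)

r g' r g' f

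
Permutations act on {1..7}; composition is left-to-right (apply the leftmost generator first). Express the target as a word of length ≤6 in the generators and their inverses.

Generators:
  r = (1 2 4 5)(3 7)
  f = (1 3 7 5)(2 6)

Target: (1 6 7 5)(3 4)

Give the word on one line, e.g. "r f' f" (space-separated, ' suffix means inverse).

  after r: (1 2 4 5)(3 7)
  after f: (1 6 2 4)(3 5)
  after r': (1 6)(3 4 5 7)
  after f: (1 2 6 3 4)
  after f: (1 6 7 5)(3 4)

r f r' f f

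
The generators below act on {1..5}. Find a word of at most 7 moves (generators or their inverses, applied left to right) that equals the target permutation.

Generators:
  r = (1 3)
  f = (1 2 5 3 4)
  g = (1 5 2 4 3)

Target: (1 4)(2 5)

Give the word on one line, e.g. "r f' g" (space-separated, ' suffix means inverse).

r' f r f' g'

  after r': (1 3)
  after f: (1 4)(2 5 3)
  after r: (1 4 3 2 5)
  after f': (1 3)(4 5)
  after g': (1 4)(2 5)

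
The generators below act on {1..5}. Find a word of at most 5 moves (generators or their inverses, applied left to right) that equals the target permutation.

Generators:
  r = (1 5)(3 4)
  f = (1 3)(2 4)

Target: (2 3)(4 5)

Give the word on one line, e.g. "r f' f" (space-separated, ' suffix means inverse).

  after r: (1 5)(3 4)
  after f: (1 5 3 2 4)
  after r': (2 3)(4 5)

r f r'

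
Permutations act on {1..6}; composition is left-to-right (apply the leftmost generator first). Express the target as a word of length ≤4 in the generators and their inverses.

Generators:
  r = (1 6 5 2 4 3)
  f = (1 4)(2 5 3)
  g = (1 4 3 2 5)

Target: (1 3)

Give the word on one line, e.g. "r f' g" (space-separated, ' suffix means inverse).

g' f

  after g': (1 5 2 3 4)
  after f: (1 3)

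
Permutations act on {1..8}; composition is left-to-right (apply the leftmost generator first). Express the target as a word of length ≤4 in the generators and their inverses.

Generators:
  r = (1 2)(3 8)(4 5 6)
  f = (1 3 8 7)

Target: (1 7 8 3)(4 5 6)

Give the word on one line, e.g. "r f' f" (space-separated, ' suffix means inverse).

  after f': (1 7 8 3)
  after r': (1 7 3 2)(4 6 5)
  after r': (1 7 8 3)(4 5 6)

f' r' r'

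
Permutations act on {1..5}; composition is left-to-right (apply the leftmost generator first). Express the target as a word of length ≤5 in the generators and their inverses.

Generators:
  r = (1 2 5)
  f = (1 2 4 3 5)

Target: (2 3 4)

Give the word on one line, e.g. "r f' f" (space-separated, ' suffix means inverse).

f r' f r r

  after f: (1 2 4 3 5)
  after r': (2 4 3)
  after f: (1 2 3 4 5)
  after r: (1 5 2 3 4)
  after r: (2 3 4)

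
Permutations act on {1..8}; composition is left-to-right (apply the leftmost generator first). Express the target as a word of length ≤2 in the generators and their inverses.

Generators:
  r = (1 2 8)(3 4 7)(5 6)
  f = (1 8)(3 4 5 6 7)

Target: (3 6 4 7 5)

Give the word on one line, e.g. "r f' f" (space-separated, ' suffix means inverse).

f' f'

  after f': (1 8)(3 7 6 5 4)
  after f': (3 6 4 7 5)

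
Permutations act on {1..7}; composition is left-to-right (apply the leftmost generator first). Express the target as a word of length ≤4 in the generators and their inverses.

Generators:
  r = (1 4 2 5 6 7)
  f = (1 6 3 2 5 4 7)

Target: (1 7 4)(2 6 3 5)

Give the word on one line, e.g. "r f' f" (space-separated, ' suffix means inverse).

  after f: (1 6 3 2 5 4 7)
  after r: (1 7 4)(2 6 3 5)

f r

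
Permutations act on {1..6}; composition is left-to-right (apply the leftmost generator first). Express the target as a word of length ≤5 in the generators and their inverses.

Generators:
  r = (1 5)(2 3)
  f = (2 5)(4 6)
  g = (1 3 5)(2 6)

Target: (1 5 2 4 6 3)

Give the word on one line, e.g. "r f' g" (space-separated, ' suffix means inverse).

  after g: (1 3 5)(2 6)
  after r: (1 2 6 3)
  after f': (1 5 2 4 6 3)

g r f'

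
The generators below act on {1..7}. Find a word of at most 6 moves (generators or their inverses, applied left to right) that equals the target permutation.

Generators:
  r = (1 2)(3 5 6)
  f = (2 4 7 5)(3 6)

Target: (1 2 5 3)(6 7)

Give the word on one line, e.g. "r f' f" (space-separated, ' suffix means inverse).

  after r: (1 2)(3 5 6)
  after f: (1 4 7 5 3 2)
  after r': (1 4 7 3)(5 6)
  after f': (1 2 5 3)(6 7)

r f r' f'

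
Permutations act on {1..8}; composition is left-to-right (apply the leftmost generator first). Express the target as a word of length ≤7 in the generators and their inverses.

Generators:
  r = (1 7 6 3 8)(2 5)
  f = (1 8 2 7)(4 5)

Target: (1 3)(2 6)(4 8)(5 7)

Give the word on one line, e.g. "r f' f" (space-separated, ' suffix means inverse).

f' r f' r f

  after f': (1 7 2 8)(4 5)
  after r: (1 6 3 8 7 5 4 2)
  after f': (1 6 3)(2 7 4 8)
  after r: (1 3 7 4)(2 6 8 5)
  after f: (1 3)(2 6)(4 8)(5 7)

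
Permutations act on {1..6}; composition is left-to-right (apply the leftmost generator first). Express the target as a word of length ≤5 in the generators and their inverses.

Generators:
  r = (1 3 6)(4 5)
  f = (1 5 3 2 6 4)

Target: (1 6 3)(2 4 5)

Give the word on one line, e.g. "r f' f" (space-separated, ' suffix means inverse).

  after r: (1 3 6)(4 5)
  after f': (1 5 6 4)(2 3)
  after f': (2 5)
  after r': (1 6 3)(2 4 5)

r f' f' r'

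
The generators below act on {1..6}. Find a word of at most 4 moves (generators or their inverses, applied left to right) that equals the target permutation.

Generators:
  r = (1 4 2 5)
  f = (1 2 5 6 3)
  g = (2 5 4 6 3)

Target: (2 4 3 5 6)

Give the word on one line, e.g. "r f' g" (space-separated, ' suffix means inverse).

g g

  after g: (2 5 4 6 3)
  after g: (2 4 3 5 6)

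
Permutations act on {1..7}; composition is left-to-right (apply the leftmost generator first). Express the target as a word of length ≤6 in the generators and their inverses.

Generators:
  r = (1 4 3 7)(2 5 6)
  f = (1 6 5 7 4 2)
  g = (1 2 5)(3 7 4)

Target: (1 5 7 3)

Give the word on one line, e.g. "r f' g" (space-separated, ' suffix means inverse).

r f' f' r f

  after r: (1 4 3 7)(2 5 6)
  after f': (1 7 2 6 4 3 5)
  after f': (1 5 2)(3 6 7 4)
  after r: (1 6)(2 4 7 3)
  after f: (1 5 7 3)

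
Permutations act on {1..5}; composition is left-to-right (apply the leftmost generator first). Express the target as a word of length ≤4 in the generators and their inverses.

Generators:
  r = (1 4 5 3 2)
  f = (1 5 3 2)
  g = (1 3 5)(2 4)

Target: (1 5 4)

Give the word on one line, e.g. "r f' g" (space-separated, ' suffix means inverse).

r f f r

  after r: (1 4 5 3 2)
  after f: (1 4 3)(2 5)
  after f: (1 4 2 3 5)
  after r: (1 5 4)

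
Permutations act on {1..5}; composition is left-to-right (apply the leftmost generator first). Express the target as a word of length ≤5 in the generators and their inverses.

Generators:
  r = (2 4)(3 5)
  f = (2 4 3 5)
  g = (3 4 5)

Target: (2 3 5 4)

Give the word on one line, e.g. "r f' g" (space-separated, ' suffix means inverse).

f r r g r

  after f: (2 4 3 5)
  after r: (4 5)
  after r: (2 4 3 5)
  after g: (2 5)
  after r: (2 3 5 4)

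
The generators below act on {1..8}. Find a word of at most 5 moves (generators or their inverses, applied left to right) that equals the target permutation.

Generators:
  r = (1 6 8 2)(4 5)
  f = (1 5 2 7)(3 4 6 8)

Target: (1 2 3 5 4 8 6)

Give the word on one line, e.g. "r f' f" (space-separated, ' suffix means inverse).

f' r f'

  after f': (1 7 2 5)(3 8 6 4)
  after r: (1 7)(2 4 3)(5 6)
  after f': (1 2 3 5 4 8 6)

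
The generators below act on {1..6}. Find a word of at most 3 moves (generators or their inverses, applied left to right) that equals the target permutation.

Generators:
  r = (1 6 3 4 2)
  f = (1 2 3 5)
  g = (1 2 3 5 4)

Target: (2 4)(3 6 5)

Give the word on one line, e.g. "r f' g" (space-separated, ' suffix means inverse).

  after r': (1 2 4 3 6)
  after f': (2 4)(3 6 5)

r' f'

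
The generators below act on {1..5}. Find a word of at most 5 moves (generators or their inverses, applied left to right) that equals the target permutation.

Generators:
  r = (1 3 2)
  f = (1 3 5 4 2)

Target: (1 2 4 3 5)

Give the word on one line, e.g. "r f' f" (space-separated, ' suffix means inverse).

  after f': (1 2 4 5 3)
  after f': (1 4 3 2 5)
  after r': (1 4)(2 5)
  after f: (1 2 4 3 5)

f' f' r' f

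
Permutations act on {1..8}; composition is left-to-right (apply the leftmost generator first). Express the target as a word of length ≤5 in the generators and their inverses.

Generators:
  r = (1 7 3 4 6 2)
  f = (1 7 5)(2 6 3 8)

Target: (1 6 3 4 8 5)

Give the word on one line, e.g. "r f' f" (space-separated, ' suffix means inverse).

  after f: (1 7 5)(2 6 3 8)
  after f: (1 5 7)(2 3)(6 8)
  after f: (2 8 3 6)
  after r': (1 2 8 7)(3 4)
  after f: (1 6 3 4 8 5)

f f f r' f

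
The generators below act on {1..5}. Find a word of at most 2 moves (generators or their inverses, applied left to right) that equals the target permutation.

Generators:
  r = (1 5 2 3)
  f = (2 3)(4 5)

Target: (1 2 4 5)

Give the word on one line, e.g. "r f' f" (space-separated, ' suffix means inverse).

  after r': (1 3 2 5)
  after f': (1 2 4 5)

r' f'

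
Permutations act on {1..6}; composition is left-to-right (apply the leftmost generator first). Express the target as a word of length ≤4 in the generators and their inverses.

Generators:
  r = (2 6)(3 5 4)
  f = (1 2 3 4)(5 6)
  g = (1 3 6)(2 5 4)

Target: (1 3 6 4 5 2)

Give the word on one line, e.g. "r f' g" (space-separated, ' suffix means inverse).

  after f': (1 4 3 2)(5 6)
  after r: (1 3 6 4 5 2)

f' r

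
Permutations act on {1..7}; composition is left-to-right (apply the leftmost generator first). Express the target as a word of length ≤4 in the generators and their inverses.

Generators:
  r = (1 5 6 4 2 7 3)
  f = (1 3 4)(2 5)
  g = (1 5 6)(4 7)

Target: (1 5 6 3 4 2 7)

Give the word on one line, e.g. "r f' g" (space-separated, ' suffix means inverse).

  after g: (1 5 6)(4 7)
  after r': (2 4)(3 7 6)
  after g: (1 5 6 3 4 2 7)

g r' g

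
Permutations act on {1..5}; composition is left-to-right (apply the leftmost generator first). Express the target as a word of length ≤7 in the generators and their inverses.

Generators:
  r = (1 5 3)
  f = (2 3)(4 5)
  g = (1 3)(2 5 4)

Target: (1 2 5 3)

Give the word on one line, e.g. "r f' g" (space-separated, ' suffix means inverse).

g' r r r f

  after g': (1 3)(2 4 5)
  after r: (2 4 3 5)
  after r: (1 5 2 4)
  after r: (1 3)(2 4 5)
  after f: (1 2 5 3)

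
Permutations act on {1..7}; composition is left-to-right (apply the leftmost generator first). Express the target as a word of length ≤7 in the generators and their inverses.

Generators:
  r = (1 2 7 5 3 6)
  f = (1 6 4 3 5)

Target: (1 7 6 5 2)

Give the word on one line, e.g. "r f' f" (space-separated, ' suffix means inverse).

r' f' f' r' f

  after r': (1 6 3 5 7 2)
  after f': (2 5 7)(4 6)
  after f': (1 5 7 2 3 4)
  after r': (1 7)(2 5)(3 4 6)
  after f: (1 7 6 5 2)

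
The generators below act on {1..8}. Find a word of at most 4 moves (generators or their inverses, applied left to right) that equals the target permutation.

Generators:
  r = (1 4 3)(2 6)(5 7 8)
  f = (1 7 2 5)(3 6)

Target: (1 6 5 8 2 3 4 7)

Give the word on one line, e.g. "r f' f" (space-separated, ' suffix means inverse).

  after r': (1 3 4)(2 6)(5 8 7)
  after f: (1 6 5 8 2 3 4 7)

r' f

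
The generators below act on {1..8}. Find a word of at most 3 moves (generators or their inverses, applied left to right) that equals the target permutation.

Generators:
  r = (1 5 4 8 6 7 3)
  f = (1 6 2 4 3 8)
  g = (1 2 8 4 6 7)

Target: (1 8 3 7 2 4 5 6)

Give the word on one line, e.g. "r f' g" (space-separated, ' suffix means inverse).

  after r': (1 3 7 6 8 4 5)
  after f: (1 8 3 7 2 4 5 6)

r' f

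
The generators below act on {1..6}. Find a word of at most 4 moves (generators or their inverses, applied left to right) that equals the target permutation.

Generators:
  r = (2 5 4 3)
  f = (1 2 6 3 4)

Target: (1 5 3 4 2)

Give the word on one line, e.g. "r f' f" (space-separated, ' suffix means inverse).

  after r: (2 5 4 3)
  after f': (1 4 6 2 5 3)
  after r': (1 5 4 6 3)
  after f': (1 5 3 4 2)

r f' r' f'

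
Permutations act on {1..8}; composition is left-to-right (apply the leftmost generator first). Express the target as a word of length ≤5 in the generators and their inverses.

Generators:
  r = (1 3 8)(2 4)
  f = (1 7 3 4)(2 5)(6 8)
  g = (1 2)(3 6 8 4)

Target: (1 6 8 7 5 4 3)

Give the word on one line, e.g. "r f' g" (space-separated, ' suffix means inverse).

f' g' f'

  after f': (1 4 3 7)(2 5)(6 8)
  after g': (1 8 3 7 2 5)
  after f': (1 6 8 7 5 4 3)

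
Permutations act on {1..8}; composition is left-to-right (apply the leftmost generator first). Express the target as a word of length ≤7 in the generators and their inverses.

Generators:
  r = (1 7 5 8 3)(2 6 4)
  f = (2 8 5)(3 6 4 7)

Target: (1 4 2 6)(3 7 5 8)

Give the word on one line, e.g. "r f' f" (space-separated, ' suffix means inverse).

f f r' f f

  after f: (2 8 5)(3 6 4 7)
  after f: (2 5 8)(3 4)(6 7)
  after r': (1 3 6)(2 7)(4 8)
  after f: (1 6)(2 3 4 5)(7 8)
  after f: (1 4 2 6)(3 7 5 8)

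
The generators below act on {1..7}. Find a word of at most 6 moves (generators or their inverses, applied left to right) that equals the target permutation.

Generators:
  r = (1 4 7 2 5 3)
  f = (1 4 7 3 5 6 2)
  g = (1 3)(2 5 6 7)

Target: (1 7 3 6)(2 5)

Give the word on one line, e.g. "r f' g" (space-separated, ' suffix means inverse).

  after g': (1 3)(2 7 6 5)
  after r': (1 5 7 6 2 4)
  after f: (1 6)(2 7)(3 5)
  after f: (1 2 3 6 4 7)
  after r': (1 7 3 6)(2 5)

g' r' f f r'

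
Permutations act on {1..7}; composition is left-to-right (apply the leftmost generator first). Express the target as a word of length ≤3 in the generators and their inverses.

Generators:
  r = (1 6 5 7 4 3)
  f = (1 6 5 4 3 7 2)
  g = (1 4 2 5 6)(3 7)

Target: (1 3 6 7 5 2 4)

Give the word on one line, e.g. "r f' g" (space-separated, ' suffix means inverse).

f' f' f'

  after f': (1 2 7 3 4 5 6)
  after f': (1 7 4 6 2 3 5)
  after f': (1 3 6 7 5 2 4)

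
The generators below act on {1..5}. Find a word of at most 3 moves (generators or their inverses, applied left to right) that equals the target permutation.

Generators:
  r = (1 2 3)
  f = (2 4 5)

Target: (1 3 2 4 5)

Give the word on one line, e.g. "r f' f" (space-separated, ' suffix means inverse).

f r'

  after f: (2 4 5)
  after r': (1 3 2 4 5)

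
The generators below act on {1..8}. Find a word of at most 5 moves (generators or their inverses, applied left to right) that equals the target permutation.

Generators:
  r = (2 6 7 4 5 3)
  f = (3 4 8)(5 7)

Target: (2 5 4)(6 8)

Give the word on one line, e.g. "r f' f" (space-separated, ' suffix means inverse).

f r f r f'

  after f: (3 4 8)(5 7)
  after r: (2 6 7 3 5 4 8)
  after f: (2 6 5 8)(3 7 4)
  after r: (2 7 5 8 6 3 4)
  after f': (2 5 4)(6 8)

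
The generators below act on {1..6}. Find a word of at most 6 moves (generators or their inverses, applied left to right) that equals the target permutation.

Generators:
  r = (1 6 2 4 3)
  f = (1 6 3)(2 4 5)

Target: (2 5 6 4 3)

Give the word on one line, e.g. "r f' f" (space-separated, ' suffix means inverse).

f r' f' r

  after f: (1 6 3)(2 4 5)
  after r': (4 5 6)
  after f': (1 3 6 2 5)
  after r: (2 5 6 4 3)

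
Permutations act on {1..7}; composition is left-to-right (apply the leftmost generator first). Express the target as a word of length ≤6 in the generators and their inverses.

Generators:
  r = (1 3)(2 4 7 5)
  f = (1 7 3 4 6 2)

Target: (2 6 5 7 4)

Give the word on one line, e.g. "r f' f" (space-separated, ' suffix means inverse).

r' f' r' r' f

  after r': (1 3)(2 5 7 4)
  after f': (1 7 3 2 5)(4 6)
  after r': (1 4 6 2 7)(3 5)
  after r': (1 2 4 6 5)(3 7)
  after f: (2 6 5 7 4)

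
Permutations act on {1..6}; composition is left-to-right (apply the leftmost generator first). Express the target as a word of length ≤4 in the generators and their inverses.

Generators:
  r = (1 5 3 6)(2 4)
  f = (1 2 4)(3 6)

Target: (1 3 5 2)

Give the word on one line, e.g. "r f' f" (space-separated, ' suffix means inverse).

r' f

  after r': (1 6 3 5)(2 4)
  after f: (1 3 5 2)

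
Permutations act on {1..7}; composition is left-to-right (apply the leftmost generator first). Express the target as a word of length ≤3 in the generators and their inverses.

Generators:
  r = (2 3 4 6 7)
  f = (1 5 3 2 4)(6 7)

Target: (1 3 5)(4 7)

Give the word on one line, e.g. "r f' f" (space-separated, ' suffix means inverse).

f' r'

  after f': (1 4 2 3 5)(6 7)
  after r': (1 3 5)(4 7)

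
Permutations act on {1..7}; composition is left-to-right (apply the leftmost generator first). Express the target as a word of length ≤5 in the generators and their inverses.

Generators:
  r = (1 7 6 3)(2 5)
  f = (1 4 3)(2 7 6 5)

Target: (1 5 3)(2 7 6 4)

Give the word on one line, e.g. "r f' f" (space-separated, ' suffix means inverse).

f' r f' r' f

  after f': (1 3 4)(2 5 6 7)
  after r: (3 4 7 5)
  after f': (1 3)(2 5 4)(6 7)
  after r': (1 6)(4 5)
  after f: (1 5 3)(2 7 6 4)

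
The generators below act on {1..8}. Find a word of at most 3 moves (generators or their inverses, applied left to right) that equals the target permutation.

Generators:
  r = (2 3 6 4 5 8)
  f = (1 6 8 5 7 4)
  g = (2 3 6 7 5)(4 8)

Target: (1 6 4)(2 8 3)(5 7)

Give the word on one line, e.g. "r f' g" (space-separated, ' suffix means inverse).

  after f': (1 4 7 5 8 6)
  after g': (1 8 3 2 5 4 6)
  after f': (1 6 4)(2 8 3)(5 7)

f' g' f'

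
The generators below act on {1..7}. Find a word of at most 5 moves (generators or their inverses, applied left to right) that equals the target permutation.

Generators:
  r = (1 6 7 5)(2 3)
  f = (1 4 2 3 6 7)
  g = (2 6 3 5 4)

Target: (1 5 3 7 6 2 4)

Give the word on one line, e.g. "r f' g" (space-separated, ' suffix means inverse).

r r g' r

  after r: (1 6 7 5)(2 3)
  after r: (1 7)(5 6)
  after g': (1 7)(2 4 5)(3 6)
  after r: (1 5 3 7 6 2 4)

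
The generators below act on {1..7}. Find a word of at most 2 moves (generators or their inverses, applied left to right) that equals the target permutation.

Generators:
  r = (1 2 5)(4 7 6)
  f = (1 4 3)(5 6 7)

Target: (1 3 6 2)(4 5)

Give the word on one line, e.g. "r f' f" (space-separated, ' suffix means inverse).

f' r'

  after f': (1 3 4)(5 7 6)
  after r': (1 3 6 2)(4 5)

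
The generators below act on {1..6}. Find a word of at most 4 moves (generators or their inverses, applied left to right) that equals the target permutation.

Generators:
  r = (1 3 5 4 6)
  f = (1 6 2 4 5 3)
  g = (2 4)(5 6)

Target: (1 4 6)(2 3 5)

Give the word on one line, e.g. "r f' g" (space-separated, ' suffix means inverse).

g' f f g'

  after g': (2 4)(5 6)
  after f: (1 6 3)(2 5)
  after f: (1 2 3 6)(4 5)
  after g': (1 4 6)(2 3 5)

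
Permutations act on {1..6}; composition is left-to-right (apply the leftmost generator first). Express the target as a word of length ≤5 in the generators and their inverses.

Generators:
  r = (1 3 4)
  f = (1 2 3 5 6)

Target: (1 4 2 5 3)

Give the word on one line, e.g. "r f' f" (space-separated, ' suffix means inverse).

f' r f r'

  after f': (1 6 5 3 2)
  after r: (1 6 5 4)(2 3)
  after f: (2 5 4)
  after r': (1 4 2 5 3)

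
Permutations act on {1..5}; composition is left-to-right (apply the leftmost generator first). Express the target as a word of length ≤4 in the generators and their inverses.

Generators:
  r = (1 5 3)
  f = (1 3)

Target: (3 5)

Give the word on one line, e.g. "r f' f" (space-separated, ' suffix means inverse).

r' f'

  after r': (1 3 5)
  after f': (3 5)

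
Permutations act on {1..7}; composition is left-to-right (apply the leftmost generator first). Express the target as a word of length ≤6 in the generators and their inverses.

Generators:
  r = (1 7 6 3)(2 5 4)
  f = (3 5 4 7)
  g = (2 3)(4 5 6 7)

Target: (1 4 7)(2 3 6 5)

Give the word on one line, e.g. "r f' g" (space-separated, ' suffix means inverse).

  after g': (2 3)(4 7 6 5)
  after r': (1 3 4)(2 6)
  after f: (1 5 4)(2 6)(3 7)
  after r: (1 4 7)(2 3 6 5)

g' r' f r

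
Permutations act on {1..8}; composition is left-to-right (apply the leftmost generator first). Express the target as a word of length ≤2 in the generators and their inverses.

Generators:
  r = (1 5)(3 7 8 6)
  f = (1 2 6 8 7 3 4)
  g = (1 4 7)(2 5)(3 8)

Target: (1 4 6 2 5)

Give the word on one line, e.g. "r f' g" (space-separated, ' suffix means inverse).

f' r'

  after f': (1 4 3 7 8 6 2)
  after r': (1 4 6 2 5)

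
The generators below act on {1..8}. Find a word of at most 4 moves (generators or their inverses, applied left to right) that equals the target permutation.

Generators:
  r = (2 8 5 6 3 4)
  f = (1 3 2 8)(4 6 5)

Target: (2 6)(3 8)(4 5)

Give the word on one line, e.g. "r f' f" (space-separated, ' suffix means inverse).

r r r

  after r: (2 8 5 6 3 4)
  after r: (2 5 3)(4 8 6)
  after r: (2 6)(3 8)(4 5)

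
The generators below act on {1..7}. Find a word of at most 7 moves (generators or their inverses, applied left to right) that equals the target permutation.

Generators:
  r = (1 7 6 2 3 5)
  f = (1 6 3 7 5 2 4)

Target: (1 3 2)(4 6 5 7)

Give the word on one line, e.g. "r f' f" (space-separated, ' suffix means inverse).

  after r: (1 7 6 2 3 5)
  after r: (1 6 3)(2 5 7)
  after f': (2 7 5 3 4)
  after r: (1 7)(2 6)(3 4)
  after f': (1 3 2)(4 6 5 7)

r r f' r f'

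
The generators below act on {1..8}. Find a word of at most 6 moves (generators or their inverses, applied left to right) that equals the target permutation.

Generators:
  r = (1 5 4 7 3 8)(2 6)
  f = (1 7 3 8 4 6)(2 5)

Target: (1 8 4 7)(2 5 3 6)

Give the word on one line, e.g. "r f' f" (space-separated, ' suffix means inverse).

  after f': (1 6 4 8 3 7)(2 5)
  after f': (1 4 3)(6 8 7)
  after r: (1 7 2 6)(3 5 4 8)
  after r: (1 3 4)(5 7 6)
  after f: (1 8 4 7)(2 5 3 6)

f' f' r r f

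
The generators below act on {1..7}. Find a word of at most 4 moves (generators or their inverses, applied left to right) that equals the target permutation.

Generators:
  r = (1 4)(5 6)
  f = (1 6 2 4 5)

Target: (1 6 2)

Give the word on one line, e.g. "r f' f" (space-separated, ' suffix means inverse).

  after r': (1 4)(5 6)
  after f': (1 2 6 4 5)
  after f': (1 6 2)

r' f' f'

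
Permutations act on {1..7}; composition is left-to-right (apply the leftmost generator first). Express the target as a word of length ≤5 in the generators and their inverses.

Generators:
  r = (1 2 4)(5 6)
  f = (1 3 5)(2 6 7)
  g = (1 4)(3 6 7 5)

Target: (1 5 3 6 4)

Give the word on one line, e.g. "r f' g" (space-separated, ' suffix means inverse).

  after g: (1 4)(3 6 7 5)
  after f: (1 4 3 7)(2 6)
  after r': (1 2 5 6)(3 7 4)
  after r': (2 6 4 3 7)
  after f': (1 5 3 6 4)

g f r' r' f'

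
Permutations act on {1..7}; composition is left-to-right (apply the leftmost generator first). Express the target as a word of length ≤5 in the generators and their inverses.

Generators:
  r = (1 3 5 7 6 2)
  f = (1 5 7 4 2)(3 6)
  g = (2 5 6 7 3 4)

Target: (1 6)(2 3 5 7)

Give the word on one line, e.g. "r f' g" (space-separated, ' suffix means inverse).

  after f': (1 2 4 7 5)(3 6)
  after f': (1 4 5 2 7)
  after g': (1 3 7)(2 6 5 4)
  after f': (1 6)(2 3 5 7)

f' f' g' f'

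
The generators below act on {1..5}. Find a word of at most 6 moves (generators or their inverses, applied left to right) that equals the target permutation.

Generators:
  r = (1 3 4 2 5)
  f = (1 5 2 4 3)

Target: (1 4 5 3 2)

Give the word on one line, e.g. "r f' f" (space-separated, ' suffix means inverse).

r' r' r' r' f'

  after r': (1 5 2 4 3)
  after r': (1 2 3 5 4)
  after r': (1 4 5 3 2)
  after r': (1 3 4 2 5)
  after f': (1 4 5 3 2)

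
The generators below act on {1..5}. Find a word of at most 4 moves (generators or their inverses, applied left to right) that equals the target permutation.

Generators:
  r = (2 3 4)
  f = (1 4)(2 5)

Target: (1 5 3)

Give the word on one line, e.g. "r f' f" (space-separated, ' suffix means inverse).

  after f': (1 4)(2 5)
  after r: (1 2 5 3 4)
  after f': (1 5 3)

f' r f'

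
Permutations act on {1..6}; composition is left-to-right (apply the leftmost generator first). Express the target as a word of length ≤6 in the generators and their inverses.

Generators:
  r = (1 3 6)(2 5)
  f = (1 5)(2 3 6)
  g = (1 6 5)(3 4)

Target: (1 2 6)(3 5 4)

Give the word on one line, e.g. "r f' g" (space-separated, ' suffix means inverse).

r' f' f' g'

  after r': (1 6 3)(2 5)
  after f': (1 3 5 6 2)
  after f': (1 2 5 3)
  after g': (1 2 6)(3 5 4)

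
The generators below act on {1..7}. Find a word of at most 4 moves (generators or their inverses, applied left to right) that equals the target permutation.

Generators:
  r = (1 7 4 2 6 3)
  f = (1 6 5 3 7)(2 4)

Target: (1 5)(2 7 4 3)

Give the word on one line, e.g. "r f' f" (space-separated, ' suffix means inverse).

r' r' f r

  after r': (1 3 6 2 4 7)
  after r': (1 6 4)(2 7 3)
  after f: (1 5 3 4 6 2)
  after r: (1 5)(2 7 4 3)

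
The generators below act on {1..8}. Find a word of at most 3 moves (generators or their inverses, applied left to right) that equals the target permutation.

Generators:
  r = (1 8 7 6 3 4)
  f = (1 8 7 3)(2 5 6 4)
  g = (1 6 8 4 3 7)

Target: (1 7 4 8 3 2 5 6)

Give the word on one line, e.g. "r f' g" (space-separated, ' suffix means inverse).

r f

  after r: (1 8 7 6 3 4)
  after f: (1 7 4 8 3 2 5 6)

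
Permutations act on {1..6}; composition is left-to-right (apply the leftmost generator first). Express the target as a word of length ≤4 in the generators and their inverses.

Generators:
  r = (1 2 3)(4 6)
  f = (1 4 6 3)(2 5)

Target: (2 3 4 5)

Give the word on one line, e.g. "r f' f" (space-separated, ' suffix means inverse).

f' f' r' f'

  after f': (1 3 6 4)(2 5)
  after f': (1 6)(3 4)
  after r': (1 4 2)(3 6)
  after f': (2 3 4 5)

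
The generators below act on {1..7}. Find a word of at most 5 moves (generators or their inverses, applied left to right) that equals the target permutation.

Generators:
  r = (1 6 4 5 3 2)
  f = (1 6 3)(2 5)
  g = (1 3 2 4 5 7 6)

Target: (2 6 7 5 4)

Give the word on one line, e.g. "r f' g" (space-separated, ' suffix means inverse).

  after g': (1 6 7 5 4 2 3)
  after f: (1 3 6 7 2)(4 5)
  after f: (2 6 7 5 4)

g' f f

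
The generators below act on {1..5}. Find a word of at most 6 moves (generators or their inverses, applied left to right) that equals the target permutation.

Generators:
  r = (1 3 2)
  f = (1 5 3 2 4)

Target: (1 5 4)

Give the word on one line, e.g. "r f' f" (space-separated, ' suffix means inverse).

  after r': (1 2 3)
  after f': (1 3 4 2 5)
  after f': (1 5 4 3 2)
  after r': (1 5 4)

r' f' f' r'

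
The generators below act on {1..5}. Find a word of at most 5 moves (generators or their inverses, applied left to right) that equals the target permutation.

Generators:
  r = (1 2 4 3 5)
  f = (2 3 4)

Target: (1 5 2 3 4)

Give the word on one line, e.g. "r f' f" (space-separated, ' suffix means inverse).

  after f': (2 4 3)
  after r: (1 2 3 4 5)
  after f: (1 3 2 4 5)
  after r: (1 5 2 3 4)

f' r f r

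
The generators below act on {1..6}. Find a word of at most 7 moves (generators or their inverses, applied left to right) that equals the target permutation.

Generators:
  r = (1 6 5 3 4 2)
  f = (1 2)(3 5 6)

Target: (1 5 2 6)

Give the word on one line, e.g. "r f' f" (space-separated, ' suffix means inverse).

  after r: (1 6 5 3 4 2)
  after f: (1 3 4)
  after r': (1 5 6)(2 4)
  after r': (1 6 2 3 5)
  after f': (1 5 2 6)

r f r' r' f'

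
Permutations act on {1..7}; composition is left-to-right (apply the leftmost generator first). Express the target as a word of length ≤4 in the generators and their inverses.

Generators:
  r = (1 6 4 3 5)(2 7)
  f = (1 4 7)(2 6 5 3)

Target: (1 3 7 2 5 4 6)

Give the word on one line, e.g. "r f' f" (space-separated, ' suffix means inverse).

f f r' f'

  after f: (1 4 7)(2 6 5 3)
  after f: (1 7 4)(2 5)(3 6)
  after r': (1 2 3)(4 5 7 6)
  after f': (1 3 7 2 5 4 6)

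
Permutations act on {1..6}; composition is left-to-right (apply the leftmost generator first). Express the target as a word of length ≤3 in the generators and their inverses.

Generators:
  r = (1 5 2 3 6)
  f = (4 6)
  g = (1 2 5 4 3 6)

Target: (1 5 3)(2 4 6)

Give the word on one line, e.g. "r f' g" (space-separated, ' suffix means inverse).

g g

  after g: (1 2 5 4 3 6)
  after g: (1 5 3)(2 4 6)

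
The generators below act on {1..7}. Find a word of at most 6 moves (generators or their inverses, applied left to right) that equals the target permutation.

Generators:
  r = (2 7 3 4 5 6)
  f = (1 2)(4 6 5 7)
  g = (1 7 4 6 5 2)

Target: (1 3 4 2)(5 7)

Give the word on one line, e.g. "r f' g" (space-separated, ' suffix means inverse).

  after f: (1 2)(4 6 5 7)
  after g': (1 5)
  after f: (1 7 4 6 5 2)
  after r: (1 3 4 2)(5 7)

f g' f r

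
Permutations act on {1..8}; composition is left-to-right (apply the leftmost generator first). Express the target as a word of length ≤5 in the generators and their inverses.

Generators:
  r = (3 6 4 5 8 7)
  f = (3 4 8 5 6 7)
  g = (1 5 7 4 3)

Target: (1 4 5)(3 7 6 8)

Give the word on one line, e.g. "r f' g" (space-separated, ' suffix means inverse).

r' f' r' g' g'

  after r': (3 7 8 5 4 6)
  after f': (3 6 7 4 5)
  after r': (5 7 6 8)
  after g': (1 3 4 7 6 8)
  after g': (1 4 5)(3 7 6 8)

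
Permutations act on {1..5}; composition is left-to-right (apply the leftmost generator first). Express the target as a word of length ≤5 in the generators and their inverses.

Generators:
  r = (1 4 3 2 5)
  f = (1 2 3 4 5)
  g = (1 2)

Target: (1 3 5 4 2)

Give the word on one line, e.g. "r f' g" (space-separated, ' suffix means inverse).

g' f r' f' g

  after g': (1 2)
  after f: (1 3 4 5)
  after r': (1 4 2 3)
  after f': (1 3 5 4)
  after g: (1 3 5 4 2)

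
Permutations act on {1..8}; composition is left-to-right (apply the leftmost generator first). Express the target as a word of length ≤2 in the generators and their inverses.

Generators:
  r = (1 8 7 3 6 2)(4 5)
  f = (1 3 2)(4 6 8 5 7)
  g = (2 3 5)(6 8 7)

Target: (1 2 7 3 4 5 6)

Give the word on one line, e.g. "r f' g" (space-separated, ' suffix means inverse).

g r'

  after g: (2 3 5)(6 8 7)
  after r': (1 2 7 3 4 5 6)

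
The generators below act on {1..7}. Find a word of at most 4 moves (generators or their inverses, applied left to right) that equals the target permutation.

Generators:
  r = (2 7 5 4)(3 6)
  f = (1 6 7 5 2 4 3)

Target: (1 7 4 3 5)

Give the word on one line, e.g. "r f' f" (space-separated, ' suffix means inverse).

r f f

  after r: (2 7 5 4)(3 6)
  after f: (1 6)(2 5 3 7)
  after f: (1 7 4 3 5)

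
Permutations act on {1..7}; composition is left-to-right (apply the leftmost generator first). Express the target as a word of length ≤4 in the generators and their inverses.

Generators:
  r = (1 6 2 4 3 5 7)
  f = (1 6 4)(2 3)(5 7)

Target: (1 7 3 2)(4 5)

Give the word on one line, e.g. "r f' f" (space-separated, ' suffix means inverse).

f' f' r' r'

  after f': (1 4 6)(2 3)(5 7)
  after f': (1 6 4)
  after r': (2 6)(3 4 7 5)
  after r': (1 7 3 2)(4 5)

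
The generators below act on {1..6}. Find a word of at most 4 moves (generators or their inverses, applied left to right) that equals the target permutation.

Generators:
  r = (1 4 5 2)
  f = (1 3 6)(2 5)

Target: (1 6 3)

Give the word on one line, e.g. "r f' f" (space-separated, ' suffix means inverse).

  after f: (1 3 6)(2 5)
  after f: (1 6 3)

f f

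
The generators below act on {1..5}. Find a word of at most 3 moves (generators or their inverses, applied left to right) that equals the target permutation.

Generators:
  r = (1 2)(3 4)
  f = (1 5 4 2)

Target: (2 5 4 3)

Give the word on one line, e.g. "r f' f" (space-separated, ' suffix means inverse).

r f

  after r: (1 2)(3 4)
  after f: (2 5 4 3)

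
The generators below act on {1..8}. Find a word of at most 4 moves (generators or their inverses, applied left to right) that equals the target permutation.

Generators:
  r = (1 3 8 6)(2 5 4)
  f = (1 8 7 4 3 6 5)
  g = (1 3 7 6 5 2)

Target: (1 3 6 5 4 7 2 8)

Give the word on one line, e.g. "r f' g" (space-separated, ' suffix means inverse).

  after g: (1 3 7 6 5 2)
  after g: (1 7 5)(2 3 6)
  after g: (1 6)(2 7)(3 5)
  after f': (1 3 6 5 4 7 2 8)

g g g f'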